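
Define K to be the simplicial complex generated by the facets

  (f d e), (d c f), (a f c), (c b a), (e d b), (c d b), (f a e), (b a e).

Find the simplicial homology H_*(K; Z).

Take the total order a < b < c < d < e < f on the vertex set. Then K (dimension 2) consists of the simplices:

  0-simplices (6): a, b, c, d, e, f
  1-simplices (12): ab, ac, ae, af, bc, bd, be, cd, cf, de, df, ef
  2-simplices (8): abc, abe, acf, aef, bcd, bde, cdf, def

giving chain groups C_0 ≅ Z^6, C_1 ≅ Z^12, C_2 ≅ Z^8.

Boundary ∂_1: C_1 → C_0 maps an edge to its endpoints' difference, ∂[p,q] = q − p. For instance
  ∂de = e − d.
As a 6×12 matrix over Z this has rank 5, with invariant factors (1,1,1,1,1).

The boundary map ∂_2: C_2 → C_1 maps a triangle to the signed sum of its edges. For instance
  ∂def = ef − df + de,
  ∂abe = be − ae + ab.
The 12×8 boundary matrix has rank 7 and Smith normal form diag(1,1,1,1,1,1,1).

Reading off H_k = ker ∂_k / im ∂_{k+1}:

  H_0: rank C_0 − rank ∂_1 = 6 − 5 = 1, and the invariant factors of ∂_1 are all 1, so H_0 ≅ Z.
  H_1: rank ker ∂_1 − rank ∂_2 = (12 − 5) − 7 = 0, and the invariant factors of ∂_2 are all 1, so H_1 ≅ 0.
  H_2: rank ker ∂_2 − rank ∂_3 = (8 − 7) − 0 = 1, and there is no ∂_3, so H_2 ≅ Z.

H_0 ≅ Z,  H_1 = 0,  H_2 ≅ Z.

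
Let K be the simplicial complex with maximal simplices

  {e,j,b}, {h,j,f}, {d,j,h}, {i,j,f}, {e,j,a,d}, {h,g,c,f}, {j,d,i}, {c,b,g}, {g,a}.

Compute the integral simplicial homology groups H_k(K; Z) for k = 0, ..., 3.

H_0 ≅ Z,  H_1 ≅ Z^2,  H_2 = 0,  H_3 = 0.

Fix the vertex order a < b < c < d < e < f < g < h < i < j and write every simplex with vertices in increasing order. Then dim K = 3 and the simplices of K are:

  0-simplices (10): a, b, c, d, e, f, g, h, i, j
  1-simplices (23): ad, ae, ag, aj, bc, be, bg, bj, cf, cg, ch, de, dh, di, dj, ej, fg, fh, fi, fj, gh, hj, ij
  2-simplices (14): ade, adj, aej, bcg, bej, cfg, cfh, cgh, dej, dhj, dij, fgh, fhj, fij
  3-simplices (2): adej, cfgh

Hence C_0 ≅ Z^10, C_1 ≅ Z^23, C_2 ≅ Z^14, C_3 ≅ Z^2.

The boundary map ∂_1: C_1 → C_0 is given by ∂[p,q] = [q] − [p]. For instance
  ∂hj = j − h.
As a 10×23 matrix over Z this has rank 9, with invariant factors (1,1,1,1,1,1,1,1,1).

∂_2: C_2 → C_1 sends each 2-simplex [p,q,r] to [q,r] − [p,r] + [p,q]. For instance
  ∂cfg = fg − cg + cf,
  ∂fhj = hj − fj + fh.
As a 23×14 matrix over Z this has rank 12, with invariant factors (1,1,1,1,1,1,1,1,1,1,1,1).

The boundary map ∂_3: C_3 → C_2 sends each 3-simplex σ to the alternating sum Σ_i (−1)^i (σ with its i-th vertex removed). For instance
  ∂adej = dej − aej + adj − ade,
  ∂cfgh = fgh − cgh + cfh − cfg.
The 14×2 boundary matrix has rank 2 and Smith normal form diag(1,1).

Now H_k = ker ∂_k / im ∂_{k+1}, so:

  H_0: rank C_0 − rank ∂_1 = 10 − 9 = 1, and the invariant factors of ∂_1 are all 1, so H_0 = Z.
  H_1: rank ker ∂_1 − rank ∂_2 = (23 − 9) − 12 = 2, and the invariant factors of ∂_2 are all 1, so H_1 = Z^2.
  H_2: rank ker ∂_2 − rank ∂_3 = (14 − 12) − 2 = 0, and the invariant factors of ∂_3 are all 1, so H_2 = 0.
  H_3: rank ker ∂_3 − rank ∂_4 = (2 − 2) − 0 = 0, and there is no ∂_4, so H_3 = 0.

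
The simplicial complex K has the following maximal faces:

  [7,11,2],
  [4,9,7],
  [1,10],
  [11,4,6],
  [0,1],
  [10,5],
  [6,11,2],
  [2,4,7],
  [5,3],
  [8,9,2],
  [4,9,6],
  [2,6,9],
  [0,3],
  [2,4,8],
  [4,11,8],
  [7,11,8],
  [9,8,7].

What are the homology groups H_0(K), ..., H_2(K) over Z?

Take the total order 0 < 1 < 2 < 3 < 4 < 5 < 6 < 7 < 8 < 9 < 10 < 11 on the vertex set. Then K (dimension 2) consists of the simplices:

  0-simplices (12): [0], [1], [2], [3], [4], [5], [6], [7], [8], [9], [10], [11]
  1-simplices (23): (23 of them)
  2-simplices (12): [2,4,7], [2,4,8], [2,6,9], [2,6,11], [2,7,11], [2,8,9], [4,6,9], [4,6,11], [4,7,9], [4,8,11], [7,8,9], [7,8,11]

Hence C_0 ≅ Z^12, C_1 ≅ Z^23, C_2 ≅ Z^12.

∂_1: C_1 → C_0 maps an edge to its endpoints' difference, ∂[p,q] = q − p. For instance
  ∂[6,11] = [11] − [6].
As a 12×23 matrix over Z this has rank 10, with invariant factors (1,1,1,1,1,1,1,1,1,1).

The boundary map ∂_2: C_2 → C_1 sends each 2-simplex [p,q,r] to [q,r] − [p,r] + [p,q]. For instance
  ∂[2,7,11] = [7,11] − [2,11] + [2,7],
  ∂[7,8,11] = [8,11] − [7,11] + [7,8].
The resulting 23×12 matrix has rank 12, and its Smith normal form has invariant factors (1,1,1,1,1,1,1,1,1,1,1,2).

Now H_k = ker ∂_k / im ∂_{k+1}, so:

  H_0: rank C_0 − rank ∂_1 = 12 − 10 = 2, and the invariant factors of ∂_1 are all 1, so H_0 ≅ Z^2.
  H_1: rank ker ∂_1 − rank ∂_2 = (23 − 10) − 12 = 1, and ∂_2 has invariant factor 2 > 1, so H_1 ≅ Z ⊕ Z/2.
  H_2: rank ker ∂_2 − rank ∂_3 = (12 − 12) − 0 = 0, and there is no ∂_3, so H_2 ≅ 0.

As a check, the Euler characteristic is 12 − 23 + 12 = 1, which agrees with 2 − 1 + 0 = 1.

H_0 ≅ Z^2,  H_1 ≅ Z ⊕ Z/2,  H_2 = 0.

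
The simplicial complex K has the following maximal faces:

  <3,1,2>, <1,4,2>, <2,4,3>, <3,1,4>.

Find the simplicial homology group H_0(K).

H_0 ≅ Z.

We work with the vertex ordering 1 < 2 < 3 < 4. The simplices of K, each written with vertices in increasing order, are:

  0-simplices (4): [1], [2], [3], [4]
  1-simplices (6): [1,2], [1,3], [1,4], [2,3], [2,4], [3,4]
  2-simplices (4): [1,2,3], [1,2,4], [1,3,4], [2,3,4]

so the chain groups are C_0 ≅ Z^4, C_1 ≅ Z^6, C_2 ≅ Z^4.

∂_1: C_1 → C_0 maps an edge to its endpoints' difference, ∂[p,q] = q − p. For instance
  ∂[1,4] = [4] − [1].
This gives a 4×6 integer matrix of rank 3; reducing to Smith normal form yields diagonal entries (1,1,1).

The boundary map ∂_2: C_2 → C_1 maps a triangle to the signed sum of its edges. For instance
  ∂[2,3,4] = [3,4] − [2,4] + [2,3],
  ∂[1,3,4] = [3,4] − [1,4] + [1,3].
The resulting 6×4 matrix has rank 3, and its Smith normal form has invariant factors (1,1,1).

Computing H_k = (kernel of ∂_k) / (image of ∂_{k+1}):

  H_0: rank C_0 − rank ∂_1 = 4 − 3 = 1, and the invariant factors of ∂_1 are all 1, so H_0 = Z.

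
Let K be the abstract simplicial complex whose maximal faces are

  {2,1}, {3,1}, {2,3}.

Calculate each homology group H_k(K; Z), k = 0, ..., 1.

H_0 ≅ Z,  H_1 ≅ Z.

We work with the vertex ordering 1 < 2 < 3. The simplices of K, each written with vertices in increasing order, are:

  0-simplices (3): [1], [2], [3]
  1-simplices (3): [1,2], [1,3], [2,3]

giving chain groups C_0 ≅ Z^3, C_1 ≅ Z^3.

Boundary ∂_1: C_1 → C_0 maps an edge to its endpoints' difference, ∂[p,q] = q − p.
The resulting 3×3 matrix has rank 2, and its Smith normal form has invariant factors (1,1).

From H_k ≅ ker(∂_k) / im(∂_{k+1}) we obtain:

  H_0: rank C_0 − rank ∂_1 = 3 − 2 = 1, and the invariant factors of ∂_1 are all 1, so H_0 = Z.
  H_1: rank ker ∂_1 − rank ∂_2 = (3 − 2) − 0 = 1, and there is no ∂_2, so H_1 = Z.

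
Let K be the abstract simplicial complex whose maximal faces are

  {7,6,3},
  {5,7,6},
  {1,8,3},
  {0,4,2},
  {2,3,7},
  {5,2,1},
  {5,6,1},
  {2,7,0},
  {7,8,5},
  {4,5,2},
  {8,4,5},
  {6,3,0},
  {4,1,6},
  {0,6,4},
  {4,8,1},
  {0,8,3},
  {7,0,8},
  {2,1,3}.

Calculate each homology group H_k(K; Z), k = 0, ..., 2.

K has 9 vertices, 27 edges, 18 triangles.
rank ∂_0 = 0, rank ∂_1 = 8 ⇒ b_0 = 9 − 0 − 8 = 1; all invariant factors of ∂_1 are 1 so no torsion. So H_0 ≅ Z.
rank ∂_1 = 8, rank ∂_2 = 18 ⇒ b_1 = 27 − 8 − 18 = 1; ∂_2 has invariant factor(s) [2] giving torsion. So H_1 ≅ Z ⊕ Z/2.
rank ∂_2 = 18, rank ∂_3 = 0 ⇒ b_2 = 18 − 18 − 0 = 0. So H_2 ≅ 0.

H_0 = Z,  H_1 = Z ⊕ Z/2,  H_2 = 0.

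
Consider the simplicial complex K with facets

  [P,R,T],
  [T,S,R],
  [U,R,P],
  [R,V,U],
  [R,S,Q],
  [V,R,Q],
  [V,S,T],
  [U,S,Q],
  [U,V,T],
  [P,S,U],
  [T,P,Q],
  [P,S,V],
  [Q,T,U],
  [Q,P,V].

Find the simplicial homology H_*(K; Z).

H_0 ≅ Z,  H_1 ≅ Z^2,  H_2 ≅ Z.

Take the total order P < Q < R < S < T < U < V on the vertex set. Then K (dimension 2) consists of the simplices:

  0-simplices (7): P, Q, R, S, T, U, V
  1-simplices (21): PQ, PR, PS, PT, PU, PV, QR, QS, QT, QU, QV, RS, RT, RU, RV, ST, SU, SV, TU, TV, UV
  2-simplices (14): PQT, PQV, PRT, PRU, PSU, PSV, QRS, QRV, QSU, QTU, RST, RUV, STV, TUV

Hence C_0 ≅ Z^7, C_1 ≅ Z^21, C_2 ≅ Z^14.

The boundary map ∂_1: C_1 → C_0 is given by ∂[p,q] = [q] − [p]. For instance
  ∂RS = S − R.
As a 7×21 matrix over Z this has rank 6, with invariant factors (1,1,1,1,1,1).

The boundary map ∂_2: C_2 → C_1 maps a triangle to the signed sum of its edges. For instance
  ∂PQV = QV − PV + PQ,
  ∂PSU = SU − PU + PS.
As a 21×14 matrix over Z this has rank 13, with invariant factors (1,1,1,1,1,1,1,1,1,1,1,1,1).

Computing H_k = (kernel of ∂_k) / (image of ∂_{k+1}):

  H_0: rank C_0 − rank ∂_1 = 7 − 6 = 1, and the invariant factors of ∂_1 are all 1, so H_0 ≅ Z.
  H_1: rank ker ∂_1 − rank ∂_2 = (21 − 6) − 13 = 2, and the invariant factors of ∂_2 are all 1, so H_1 ≅ Z^2.
  H_2: rank ker ∂_2 − rank ∂_3 = (14 − 13) − 0 = 1, and there is no ∂_3, so H_2 ≅ Z.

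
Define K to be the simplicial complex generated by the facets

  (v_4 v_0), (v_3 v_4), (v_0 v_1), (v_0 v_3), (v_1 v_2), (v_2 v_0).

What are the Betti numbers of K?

Take the total order v_0 < v_1 < v_2 < v_3 < v_4 on the vertex set. Then K (dimension 1) consists of the simplices:

  0-simplices (5): [v_0], [v_1], [v_2], [v_3], [v_4]
  1-simplices (6): [v_0,v_1], [v_0,v_2], [v_0,v_3], [v_0,v_4], [v_1,v_2], [v_3,v_4]

so the chain groups are C_0 ≅ Z^5, C_1 ≅ Z^6.

∂_1: C_1 → C_0 is given by ∂[p,q] = [q] − [p].
The 5×6 boundary matrix has rank 4 and Smith normal form diag(1,1,1,1).

Now H_k = ker ∂_k / im ∂_{k+1}, so:

  H_0: rank C_0 − rank ∂_1 = 5 − 4 = 1, and the invariant factors of ∂_1 are all 1, so H_0 ≅ Z.
  H_1: rank ker ∂_1 − rank ∂_2 = (6 − 4) − 0 = 2, and there is no ∂_2, so H_1 ≅ Z^2.

As a check, the Euler characteristic is 5 − 6 = -1, which agrees with 1 − 2 = -1.

Hence the Betti numbers are b_0 = 1, b_1 = 2.

b_0 = 1, b_1 = 2.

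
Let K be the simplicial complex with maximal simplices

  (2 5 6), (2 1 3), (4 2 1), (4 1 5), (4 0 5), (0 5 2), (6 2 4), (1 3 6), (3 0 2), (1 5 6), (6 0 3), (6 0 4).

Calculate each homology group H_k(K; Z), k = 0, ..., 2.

Order the vertices as 0 < 1 < 2 < 3 < 4 < 5 < 6. Listing each simplex with vertices in this order, K has dimension 2 with simplices:

  0-simplices (7): [0], [1], [2], [3], [4], [5], [6]
  1-simplices (18): [0,2], [0,3], [0,4], [0,5], [0,6], [1,2], [1,3], [1,4], [1,5], [1,6], [2,3], [2,4], [2,5], [2,6], [3,6], [4,5], [4,6], [5,6]
  2-simplices (12): [0,2,3], [0,2,5], [0,3,6], [0,4,5], [0,4,6], [1,2,3], [1,2,4], [1,3,6], [1,4,5], [1,5,6], [2,4,6], [2,5,6]

Hence C_0 ≅ Z^7, C_1 ≅ Z^18, C_2 ≅ Z^12.

The boundary map ∂_1: C_1 → C_0 maps an edge to its endpoints' difference, ∂[p,q] = q − p. For instance
  ∂[0,6] = [6] − [0].
As a 7×18 matrix over Z this has rank 6, with invariant factors (1,1,1,1,1,1).

∂_2: C_2 → C_1 sends each 2-simplex [p,q,r] to [q,r] − [p,r] + [p,q]. For instance
  ∂[0,4,5] = [4,5] − [0,5] + [0,4],
  ∂[1,5,6] = [5,6] − [1,6] + [1,5].
As a 18×12 matrix over Z this has rank 12, with invariant factors (1,1,1,1,1,1,1,1,1,1,1,2).

Reading off H_k = ker ∂_k / im ∂_{k+1}:

  H_0: rank C_0 − rank ∂_1 = 7 − 6 = 1, and the invariant factors of ∂_1 are all 1, so H_0 = Z.
  H_1: rank ker ∂_1 − rank ∂_2 = (18 − 6) − 12 = 0, and ∂_2 has invariant factor 2 > 1, so H_1 = Z/2.
  H_2: rank ker ∂_2 − rank ∂_3 = (12 − 12) − 0 = 0, and there is no ∂_3, so H_2 = 0.

H_0 = Z,  H_1 = Z/2,  H_2 = 0.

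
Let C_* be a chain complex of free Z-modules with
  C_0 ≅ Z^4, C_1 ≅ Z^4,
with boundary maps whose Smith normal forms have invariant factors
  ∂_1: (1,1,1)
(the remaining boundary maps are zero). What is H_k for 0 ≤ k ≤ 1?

H_0: b_0 = 4 − 0 − 3 = 1; torsion from ∂_1 factors > 1: none. So H_0 ≅ Z.
H_1: b_1 = 4 − 3 − 0 = 1; torsion from ∂_2 factors > 1: none. So H_1 ≅ Z.

H_0 ≅ Z,  H_1 ≅ Z.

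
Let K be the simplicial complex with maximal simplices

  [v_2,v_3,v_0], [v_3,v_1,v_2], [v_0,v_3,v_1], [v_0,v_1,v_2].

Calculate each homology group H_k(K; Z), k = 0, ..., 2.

Take the total order v_0 < v_1 < v_2 < v_3 on the vertex set. Then K (dimension 2) consists of the simplices:

  0-simplices (4): [v_0], [v_1], [v_2], [v_3]
  1-simplices (6): [v_0,v_1], [v_0,v_2], [v_0,v_3], [v_1,v_2], [v_1,v_3], [v_2,v_3]
  2-simplices (4): [v_0,v_1,v_2], [v_0,v_1,v_3], [v_0,v_2,v_3], [v_1,v_2,v_3]

Hence C_0 ≅ Z^4, C_1 ≅ Z^6, C_2 ≅ Z^4.

∂_1: C_1 → C_0 sends each edge [p,q] (with p < q) to q − p. For instance
  ∂[v_2,v_3] = [v_3] − [v_2].
The resulting 4×6 matrix has rank 3, and its Smith normal form has invariant factors (1,1,1).

The boundary map ∂_2: C_2 → C_1 acts by ∂[p,q,r] = [q,r] − [p,r] + [p,q]. For instance
  ∂[v_1,v_2,v_3] = [v_2,v_3] − [v_1,v_3] + [v_1,v_2],
  ∂[v_0,v_1,v_3] = [v_1,v_3] − [v_0,v_3] + [v_0,v_1].
As a 6×4 matrix over Z this has rank 3, with invariant factors (1,1,1).

Now H_k = ker ∂_k / im ∂_{k+1}, so:

  H_0: rank C_0 − rank ∂_1 = 4 − 3 = 1, and the invariant factors of ∂_1 are all 1, so H_0 ≅ Z.
  H_1: rank ker ∂_1 − rank ∂_2 = (6 − 3) − 3 = 0, and the invariant factors of ∂_2 are all 1, so H_1 ≅ 0.
  H_2: rank ker ∂_2 − rank ∂_3 = (4 − 3) − 0 = 1, and there is no ∂_3, so H_2 ≅ Z.

H_0 ≅ Z,  H_1 = 0,  H_2 ≅ Z.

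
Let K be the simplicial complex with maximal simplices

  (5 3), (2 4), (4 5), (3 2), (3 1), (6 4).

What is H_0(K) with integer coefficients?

H_0 ≅ Z.

Fix the vertex order 1 < 2 < 3 < 4 < 5 < 6 and write every simplex with vertices in increasing order. Then dim K = 1 and the simplices of K are:

  0-simplices (6): [1], [2], [3], [4], [5], [6]
  1-simplices (6): [1,3], [2,3], [2,4], [3,5], [4,5], [4,6]

Hence C_0 ≅ Z^6, C_1 ≅ Z^6.

The boundary map ∂_1: C_1 → C_0 is given by ∂[p,q] = [q] − [p].
As a 6×6 matrix over Z this has rank 5, with invariant factors (1,1,1,1,1).

From H_k ≅ ker(∂_k) / im(∂_{k+1}) we obtain:

  H_0: rank C_0 − rank ∂_1 = 6 − 5 = 1, and the invariant factors of ∂_1 are all 1, so H_0 = Z.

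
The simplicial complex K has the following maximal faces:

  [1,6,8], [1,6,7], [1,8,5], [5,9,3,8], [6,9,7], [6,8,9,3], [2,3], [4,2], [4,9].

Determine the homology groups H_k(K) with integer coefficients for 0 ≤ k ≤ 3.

We work with the vertex ordering 1 < 2 < 3 < 4 < 5 < 6 < 7 < 8 < 9. The simplices of K, each written with vertices in increasing order, are:

  0-simplices (9): [1], [2], [3], [4], [5], [6], [7], [8], [9]
  1-simplices (18): [1,5], [1,6], [1,7], [1,8], [2,3], [2,4], [3,5], [3,6], [3,8], [3,9], [4,9], [5,8], [5,9], [6,7], [6,8], [6,9], [7,9], [8,9]
  2-simplices (11): [1,5,8], [1,6,7], [1,6,8], [3,5,8], [3,5,9], [3,6,8], [3,6,9], [3,8,9], [5,8,9], [6,7,9], [6,8,9]
  3-simplices (2): [3,5,8,9], [3,6,8,9]

so the chain groups are C_0 ≅ Z^9, C_1 ≅ Z^18, C_2 ≅ Z^11, C_3 ≅ Z^2.

Boundary ∂_1: C_1 → C_0 is given by ∂[p,q] = [q] − [p].
The 9×18 boundary matrix has rank 8 and Smith normal form diag(1,1,1,1,1,1,1,1).

∂_2: C_2 → C_1 maps a triangle to the signed sum of its edges. For instance
  ∂[3,5,9] = [5,9] − [3,9] + [3,5],
  ∂[5,8,9] = [8,9] − [5,9] + [5,8].
This gives a 18×11 integer matrix of rank 9; reducing to Smith normal form yields diagonal entries (1,1,1,1,1,1,1,1,1).

Boundary ∂_3: C_3 → C_2 sends each 3-simplex σ to the alternating sum Σ_i (−1)^i (σ with its i-th vertex removed). For instance
  ∂[3,5,8,9] = [5,8,9] − [3,8,9] + [3,5,9] − [3,5,8],
  ∂[3,6,8,9] = [6,8,9] − [3,8,9] + [3,6,9] − [3,6,8].
As a 11×2 matrix over Z this has rank 2, with invariant factors (1,1).

Now H_k = ker ∂_k / im ∂_{k+1}, so:

  H_0: rank C_0 − rank ∂_1 = 9 − 8 = 1, and the invariant factors of ∂_1 are all 1, so H_0 = Z.
  H_1: rank ker ∂_1 − rank ∂_2 = (18 − 8) − 9 = 1, and the invariant factors of ∂_2 are all 1, so H_1 = Z.
  H_2: rank ker ∂_2 − rank ∂_3 = (11 − 9) − 2 = 0, and the invariant factors of ∂_3 are all 1, so H_2 = 0.
  H_3: rank ker ∂_3 − rank ∂_4 = (2 − 2) − 0 = 0, and there is no ∂_4, so H_3 = 0.

H_0 = Z,  H_1 = Z,  H_2 = 0,  H_3 = 0.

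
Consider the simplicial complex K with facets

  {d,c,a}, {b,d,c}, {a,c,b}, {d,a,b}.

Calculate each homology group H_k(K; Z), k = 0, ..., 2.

H_0 = Z,  H_1 = 0,  H_2 = Z.

We work with the vertex ordering a < b < c < d. The simplices of K, each written with vertices in increasing order, are:

  0-simplices (4): a, b, c, d
  1-simplices (6): ab, ac, ad, bc, bd, cd
  2-simplices (4): abc, abd, acd, bcd

giving chain groups C_0 ≅ Z^4, C_1 ≅ Z^6, C_2 ≅ Z^4.

∂_1: C_1 → C_0 is given by ∂[p,q] = [q] − [p]. For instance
  ∂bd = d − b.
This gives a 4×6 integer matrix of rank 3; reducing to Smith normal form yields diagonal entries (1,1,1).

Boundary ∂_2: C_2 → C_1 sends each 2-simplex [p,q,r] to [q,r] − [p,r] + [p,q]. For instance
  ∂abd = bd − ad + ab,
  ∂acd = cd − ad + ac.
The resulting 6×4 matrix has rank 3, and its Smith normal form has invariant factors (1,1,1).

Computing H_k = (kernel of ∂_k) / (image of ∂_{k+1}):

  H_0: rank C_0 − rank ∂_1 = 4 − 3 = 1, and the invariant factors of ∂_1 are all 1, so H_0 = Z.
  H_1: rank ker ∂_1 − rank ∂_2 = (6 − 3) − 3 = 0, and the invariant factors of ∂_2 are all 1, so H_1 = 0.
  H_2: rank ker ∂_2 − rank ∂_3 = (4 − 3) − 0 = 1, and there is no ∂_3, so H_2 = Z.

As a check, the Euler characteristic is 4 − 6 + 4 = 2, which agrees with 1 − 0 + 1 = 2.
(K is a triangulation of the 2-sphere S^2.)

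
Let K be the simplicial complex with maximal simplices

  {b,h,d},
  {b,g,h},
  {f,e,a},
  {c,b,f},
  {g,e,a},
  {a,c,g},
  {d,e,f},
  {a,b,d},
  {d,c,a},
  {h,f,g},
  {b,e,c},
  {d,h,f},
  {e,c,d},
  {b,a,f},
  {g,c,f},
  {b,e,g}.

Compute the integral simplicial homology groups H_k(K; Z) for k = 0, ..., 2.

H_0 = Z,  H_1 = Z^2,  H_2 = Z.

Take the total order a < b < c < d < e < f < g < h on the vertex set. Then K (dimension 2) consists of the simplices:

  0-simplices (8): a, b, c, d, e, f, g, h
  1-simplices (24): ab, ac, ad, ae, af, ag, bc, bd, be, bf, bg, bh, cd, ce, cf, cg, de, df, dh, ef, eg, fg, fh, gh
  2-simplices (16): abd, abf, acd, acg, aef, aeg, bce, bcf, bdh, beg, bgh, cde, cfg, def, dfh, fgh

Hence C_0 ≅ Z^8, C_1 ≅ Z^24, C_2 ≅ Z^16.

Boundary ∂_1: C_1 → C_0 maps an edge to its endpoints' difference, ∂[p,q] = q − p. For instance
  ∂bh = h − b.
The 8×24 boundary matrix has rank 7 and Smith normal form diag(1,1,1,1,1,1,1).

Boundary ∂_2: C_2 → C_1 maps a triangle to the signed sum of its edges. For instance
  ∂abd = bd − ad + ab,
  ∂aef = ef − af + ae.
The resulting 24×16 matrix has rank 15, and its Smith normal form has invariant factors (1,1,1,1,1,1,1,1,1,1,1,1,1,1,1).

From H_k ≅ ker(∂_k) / im(∂_{k+1}) we obtain:

  H_0: rank C_0 − rank ∂_1 = 8 − 7 = 1, and the invariant factors of ∂_1 are all 1, so H_0 ≅ Z.
  H_1: rank ker ∂_1 − rank ∂_2 = (24 − 7) − 15 = 2, and the invariant factors of ∂_2 are all 1, so H_1 ≅ Z^2.
  H_2: rank ker ∂_2 − rank ∂_3 = (16 − 15) − 0 = 1, and there is no ∂_3, so H_2 ≅ Z.

As a check, the Euler characteristic is 8 − 24 + 16 = 0, which agrees with 1 − 2 + 1 = 0.
(K is a triangulation of the torus T^2.)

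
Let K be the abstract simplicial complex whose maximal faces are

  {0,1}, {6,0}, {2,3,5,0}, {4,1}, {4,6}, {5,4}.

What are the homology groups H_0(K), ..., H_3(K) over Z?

H_0 ≅ Z,  H_1 ≅ Z^2,  H_2 = 0,  H_3 = 0.

We work with the vertex ordering 0 < 1 < 2 < 3 < 4 < 5 < 6. The simplices of K, each written with vertices in increasing order, are:

  0-simplices (7): [0], [1], [2], [3], [4], [5], [6]
  1-simplices (11): [0,1], [0,2], [0,3], [0,5], [0,6], [1,4], [2,3], [2,5], [3,5], [4,5], [4,6]
  2-simplices (4): [0,2,3], [0,2,5], [0,3,5], [2,3,5]
  3-simplices (1): [0,2,3,5]

Hence C_0 ≅ Z^7, C_1 ≅ Z^11, C_2 ≅ Z^4, C_3 ≅ Z^1.

Boundary ∂_1: C_1 → C_0 maps an edge to its endpoints' difference, ∂[p,q] = q − p. For instance
  ∂[0,2] = [2] − [0].
The 7×11 boundary matrix has rank 6 and Smith normal form diag(1,1,1,1,1,1).

The boundary map ∂_2: C_2 → C_1 maps a triangle to the signed sum of its edges. For instance
  ∂[0,3,5] = [3,5] − [0,5] + [0,3],
  ∂[0,2,5] = [2,5] − [0,5] + [0,2].
As a 11×4 matrix over Z this has rank 3, with invariant factors (1,1,1).

The boundary map ∂_3: C_3 → C_2 sends each 3-simplex σ to the alternating sum Σ_i (−1)^i (σ with its i-th vertex removed). For instance
  ∂[0,2,3,5] = [2,3,5] − [0,3,5] + [0,2,5] − [0,2,3].
As a 4×1 matrix over Z this has rank 1, with invariant factors (1).

Reading off H_k = ker ∂_k / im ∂_{k+1}:

  H_0: rank C_0 − rank ∂_1 = 7 − 6 = 1, and the invariant factors of ∂_1 are all 1, so H_0 ≅ Z.
  H_1: rank ker ∂_1 − rank ∂_2 = (11 − 6) − 3 = 2, and the invariant factors of ∂_2 are all 1, so H_1 ≅ Z^2.
  H_2: rank ker ∂_2 − rank ∂_3 = (4 − 3) − 1 = 0, and the invariant factors of ∂_3 are all 1, so H_2 ≅ 0.
  H_3: rank ker ∂_3 − rank ∂_4 = (1 − 1) − 0 = 0, and there is no ∂_4, so H_3 ≅ 0.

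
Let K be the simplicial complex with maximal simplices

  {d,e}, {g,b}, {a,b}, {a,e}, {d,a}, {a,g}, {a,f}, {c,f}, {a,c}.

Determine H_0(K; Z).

H_0 ≅ Z.

Order the vertices as a < b < c < d < e < f < g. Listing each simplex with vertices in this order, K has dimension 1 with simplices:

  0-simplices (7): a, b, c, d, e, f, g
  1-simplices (9): ab, ac, ad, ae, af, ag, bg, cf, de

so the chain groups are C_0 ≅ Z^7, C_1 ≅ Z^9.

The boundary map ∂_1: C_1 → C_0 maps an edge to its endpoints' difference, ∂[p,q] = q − p.
The resulting 7×9 matrix has rank 6, and its Smith normal form has invariant factors (1,1,1,1,1,1).

From H_k ≅ ker(∂_k) / im(∂_{k+1}) we obtain:

  H_0: rank C_0 − rank ∂_1 = 7 − 6 = 1, and the invariant factors of ∂_1 are all 1, so H_0 ≅ Z.

(K is a triangulation of a wedge of 3 circles.)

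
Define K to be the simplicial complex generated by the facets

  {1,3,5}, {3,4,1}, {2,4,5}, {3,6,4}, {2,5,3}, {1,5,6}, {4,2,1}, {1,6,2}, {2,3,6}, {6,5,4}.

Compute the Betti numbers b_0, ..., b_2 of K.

b_0 = 1, b_1 = 0, b_2 = 0.

We work with the vertex ordering 1 < 2 < 3 < 4 < 5 < 6. The simplices of K, each written with vertices in increasing order, are:

  0-simplices (6): [1], [2], [3], [4], [5], [6]
  1-simplices (15): [1,2], [1,3], [1,4], [1,5], [1,6], [2,3], [2,4], [2,5], [2,6], [3,4], [3,5], [3,6], [4,5], [4,6], [5,6]
  2-simplices (10): [1,2,4], [1,2,6], [1,3,4], [1,3,5], [1,5,6], [2,3,5], [2,3,6], [2,4,5], [3,4,6], [4,5,6]

so the chain groups are C_0 ≅ Z^6, C_1 ≅ Z^15, C_2 ≅ Z^10.

Boundary ∂_1: C_1 → C_0 sends each edge [p,q] (with p < q) to q − p. For instance
  ∂[5,6] = [6] − [5].
The 6×15 boundary matrix has rank 5 and Smith normal form diag(1,1,1,1,1).

Boundary ∂_2: C_2 → C_1 acts by ∂[p,q,r] = [q,r] − [p,r] + [p,q]. For instance
  ∂[2,4,5] = [4,5] − [2,5] + [2,4],
  ∂[1,3,5] = [3,5] − [1,5] + [1,3].
The 15×10 boundary matrix has rank 10 and Smith normal form diag(1,1,1,1,1,1,1,1,1,2).

Computing H_k = (kernel of ∂_k) / (image of ∂_{k+1}):

  H_0: rank C_0 − rank ∂_1 = 6 − 5 = 1, and the invariant factors of ∂_1 are all 1, so H_0 = Z.
  H_1: rank ker ∂_1 − rank ∂_2 = (15 − 5) − 10 = 0, and ∂_2 has invariant factor 2 > 1, so H_1 = Z/2.
  H_2: rank ker ∂_2 − rank ∂_3 = (10 − 10) − 0 = 0, and there is no ∂_3, so H_2 = 0.

As a check, the Euler characteristic is 6 − 15 + 10 = 1, which agrees with 1 − 0 + 0 = 1.
(K is a triangulation of the real projective plane RP^2.)

Hence the Betti numbers are b_0 = 1, b_1 = 0, b_2 = 0.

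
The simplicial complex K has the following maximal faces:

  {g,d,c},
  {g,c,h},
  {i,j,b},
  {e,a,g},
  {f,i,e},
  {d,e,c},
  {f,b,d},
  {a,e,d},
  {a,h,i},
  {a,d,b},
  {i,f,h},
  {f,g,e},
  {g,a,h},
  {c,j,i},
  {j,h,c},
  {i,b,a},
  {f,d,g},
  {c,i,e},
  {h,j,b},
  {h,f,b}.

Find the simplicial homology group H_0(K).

H_0 = Z.

Order the vertices as a < b < c < d < e < f < g < h < i < j. Listing each simplex with vertices in this order, K has dimension 2 with simplices:

  0-simplices (10): a, b, c, d, e, f, g, h, i, j
  1-simplices (30): ab, ad, ae, ag, ah, ai, bd, bf, bh, bi, bj, cd, ce, cg, ch, ci, cj, de, df, dg, ef, eg, ei, fg, fh, fi, gh, hi, hj, ij
  2-simplices (20): abd, abi, ade, aeg, agh, ahi, bdf, bfh, bhj, bij, cde, cdg, cei, cgh, chj, cij, dfg, efg, efi, fhi

so the chain groups are C_0 ≅ Z^10, C_1 ≅ Z^30, C_2 ≅ Z^20.

∂_1: C_1 → C_0 sends each edge [p,q] (with p < q) to q − p. For instance
  ∂bj = j − b.
This gives a 10×30 integer matrix of rank 9; reducing to Smith normal form yields diagonal entries (1,1,1,1,1,1,1,1,1).

The boundary map ∂_2: C_2 → C_1 maps a triangle to the signed sum of its edges. For instance
  ∂cdg = dg − cg + cd,
  ∂cij = ij − cj + ci.
The resulting 30×20 matrix has rank 20, and its Smith normal form has invariant factors (1,1,1,1,1,1,1,1,1,1,1,1,1,1,1,1,1,1,1,2).

Now H_k = ker ∂_k / im ∂_{k+1}, so:

  H_0: rank C_0 − rank ∂_1 = 10 − 9 = 1, and the invariant factors of ∂_1 are all 1, so H_0 = Z.

(K is a triangulation of the Klein bottle.)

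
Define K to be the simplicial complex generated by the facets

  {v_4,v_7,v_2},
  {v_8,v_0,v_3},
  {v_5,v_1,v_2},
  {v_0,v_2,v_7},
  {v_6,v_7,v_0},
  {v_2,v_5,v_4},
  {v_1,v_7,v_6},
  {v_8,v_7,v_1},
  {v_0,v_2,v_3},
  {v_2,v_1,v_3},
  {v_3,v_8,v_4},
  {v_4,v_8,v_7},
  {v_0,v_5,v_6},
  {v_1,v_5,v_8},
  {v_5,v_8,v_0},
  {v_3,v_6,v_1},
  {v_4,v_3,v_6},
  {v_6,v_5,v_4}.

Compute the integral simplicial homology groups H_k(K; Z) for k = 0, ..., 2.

K has 9 vertices, 27 edges, 18 triangles.
rank ∂_0 = 0, rank ∂_1 = 8 ⇒ b_0 = 9 − 0 − 8 = 1; all invariant factors of ∂_1 are 1 so no torsion. So H_0 = Z.
rank ∂_1 = 8, rank ∂_2 = 17 ⇒ b_1 = 27 − 8 − 17 = 2; all invariant factors of ∂_2 are 1 so no torsion. So H_1 = Z^2.
rank ∂_2 = 17, rank ∂_3 = 0 ⇒ b_2 = 18 − 17 − 0 = 1. So H_2 = Z.

H_0 = Z,  H_1 = Z^2,  H_2 = Z.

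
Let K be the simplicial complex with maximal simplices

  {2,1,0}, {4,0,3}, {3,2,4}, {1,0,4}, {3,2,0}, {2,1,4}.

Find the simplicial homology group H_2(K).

Fix the vertex order 0 < 1 < 2 < 3 < 4 and write every simplex with vertices in increasing order. Then dim K = 2 and the simplices of K are:

  0-simplices (5): [0], [1], [2], [3], [4]
  1-simplices (9): [0,1], [0,2], [0,3], [0,4], [1,2], [1,4], [2,3], [2,4], [3,4]
  2-simplices (6): [0,1,2], [0,1,4], [0,2,3], [0,3,4], [1,2,4], [2,3,4]

giving chain groups C_0 ≅ Z^5, C_1 ≅ Z^9, C_2 ≅ Z^6.

∂_1: C_1 → C_0 is given by ∂[p,q] = [q] − [p]. For instance
  ∂[0,2] = [2] − [0].
As a 5×9 matrix over Z this has rank 4, with invariant factors (1,1,1,1).

The boundary map ∂_2: C_2 → C_1 maps a triangle to the signed sum of its edges. For instance
  ∂[0,1,2] = [1,2] − [0,2] + [0,1],
  ∂[2,3,4] = [3,4] − [2,4] + [2,3].
As a 9×6 matrix over Z this has rank 5, with invariant factors (1,1,1,1,1).

From H_k ≅ ker(∂_k) / im(∂_{k+1}) we obtain:

  H_2: rank ker ∂_2 − rank ∂_3 = (6 − 5) − 0 = 1, and there is no ∂_3, so H_2 = Z.

H_2 ≅ Z.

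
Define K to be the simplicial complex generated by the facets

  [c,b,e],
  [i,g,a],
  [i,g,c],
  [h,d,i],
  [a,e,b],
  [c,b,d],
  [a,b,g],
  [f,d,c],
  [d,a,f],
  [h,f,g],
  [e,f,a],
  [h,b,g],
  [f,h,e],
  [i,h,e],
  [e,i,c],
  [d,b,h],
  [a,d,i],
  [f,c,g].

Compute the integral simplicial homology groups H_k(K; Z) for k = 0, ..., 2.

Take the total order a < b < c < d < e < f < g < h < i on the vertex set. Then K (dimension 2) consists of the simplices:

  0-simplices (9): a, b, c, d, e, f, g, h, i
  1-simplices (27): ab, ad, ae, af, ag, ai, bc, bd, be, bg, bh, cd, ce, cf, cg, ci, df, dh, di, ef, eh, ei, fg, fh, gh, gi, hi
  2-simplices (18): abe, abg, adf, adi, aef, agi, bcd, bce, bdh, bgh, cdf, cei, cfg, cgi, dhi, efh, ehi, fgh

giving chain groups C_0 ≅ Z^9, C_1 ≅ Z^27, C_2 ≅ Z^18.

Boundary ∂_1: C_1 → C_0 sends each edge [p,q] (with p < q) to q − p. For instance
  ∂cf = f − c.
The resulting 9×27 matrix has rank 8, and its Smith normal form has invariant factors (1,1,1,1,1,1,1,1).

Boundary ∂_2: C_2 → C_1 maps a triangle to the signed sum of its edges. For instance
  ∂aef = ef − af + ae,
  ∂abg = bg − ag + ab.
As a 27×18 matrix over Z this has rank 17, with invariant factors (1,1,1,1,1,1,1,1,1,1,1,1,1,1,1,1,1).

From H_k ≅ ker(∂_k) / im(∂_{k+1}) we obtain:

  H_0: rank C_0 − rank ∂_1 = 9 − 8 = 1, and the invariant factors of ∂_1 are all 1, so H_0 ≅ Z.
  H_1: rank ker ∂_1 − rank ∂_2 = (27 − 8) − 17 = 2, and the invariant factors of ∂_2 are all 1, so H_1 ≅ Z^2.
  H_2: rank ker ∂_2 − rank ∂_3 = (18 − 17) − 0 = 1, and there is no ∂_3, so H_2 ≅ Z.

(K is a triangulation of the torus T^2.)

H_0 = Z,  H_1 = Z^2,  H_2 = Z.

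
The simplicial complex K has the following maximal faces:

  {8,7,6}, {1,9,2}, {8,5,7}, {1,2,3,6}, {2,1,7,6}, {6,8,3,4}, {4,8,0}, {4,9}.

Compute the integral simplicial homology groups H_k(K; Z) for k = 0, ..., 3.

Fix the vertex order 0 < 1 < 2 < 3 < 4 < 5 < 6 < 7 < 8 < 9 and write every simplex with vertices in increasing order. Then dim K = 3 and the simplices of K are:

  0-simplices (10): [0], [1], [2], [3], [4], [5], [6], [7], [8], [9]
  1-simplices (22): [0,4], [0,8], [1,2], [1,3], [1,6], [1,7], [1,9], [2,3], [2,6], [2,7], [2,9], [3,4], [3,6], [3,8], [4,6], [4,8], [4,9], [5,7], [5,8], [6,7], [6,8], [7,8]
  2-simplices (15): [0,4,8], [1,2,3], [1,2,6], [1,2,7], [1,2,9], [1,3,6], [1,6,7], [2,3,6], [2,6,7], [3,4,6], [3,4,8], [3,6,8], [4,6,8], [5,7,8], [6,7,8]
  3-simplices (3): [1,2,3,6], [1,2,6,7], [3,4,6,8]

Hence C_0 ≅ Z^10, C_1 ≅ Z^22, C_2 ≅ Z^15, C_3 ≅ Z^3.

The boundary map ∂_1: C_1 → C_0 sends each edge [p,q] (with p < q) to q − p. For instance
  ∂[3,4] = [4] − [3].
The 10×22 boundary matrix has rank 9 and Smith normal form diag(1,1,1,1,1,1,1,1,1).

∂_2: C_2 → C_1 maps a triangle to the signed sum of its edges. For instance
  ∂[1,2,3] = [2,3] − [1,3] + [1,2],
  ∂[1,2,6] = [2,6] − [1,6] + [1,2].
The resulting 22×15 matrix has rank 12, and its Smith normal form has invariant factors (1,1,1,1,1,1,1,1,1,1,1,1).

Boundary ∂_3: C_3 → C_2 sends each 3-simplex σ to the alternating sum Σ_i (−1)^i (σ with its i-th vertex removed). For instance
  ∂[3,4,6,8] = [4,6,8] − [3,6,8] + [3,4,8] − [3,4,6],
  ∂[1,2,3,6] = [2,3,6] − [1,3,6] + [1,2,6] − [1,2,3].
The 15×3 boundary matrix has rank 3 and Smith normal form diag(1,1,1).

From H_k ≅ ker(∂_k) / im(∂_{k+1}) we obtain:

  H_0: rank C_0 − rank ∂_1 = 10 − 9 = 1, and the invariant factors of ∂_1 are all 1, so H_0 ≅ Z.
  H_1: rank ker ∂_1 − rank ∂_2 = (22 − 9) − 12 = 1, and the invariant factors of ∂_2 are all 1, so H_1 ≅ Z.
  H_2: rank ker ∂_2 − rank ∂_3 = (15 − 12) − 3 = 0, and the invariant factors of ∂_3 are all 1, so H_2 ≅ 0.
  H_3: rank ker ∂_3 − rank ∂_4 = (3 − 3) − 0 = 0, and there is no ∂_4, so H_3 ≅ 0.

H_0 ≅ Z,  H_1 ≅ Z,  H_2 = 0,  H_3 = 0.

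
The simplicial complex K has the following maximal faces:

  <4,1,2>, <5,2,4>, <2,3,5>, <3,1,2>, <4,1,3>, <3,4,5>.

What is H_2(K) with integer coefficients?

Take the total order 1 < 2 < 3 < 4 < 5 on the vertex set. Then K (dimension 2) consists of the simplices:

  0-simplices (5): [1], [2], [3], [4], [5]
  1-simplices (9): [1,2], [1,3], [1,4], [2,3], [2,4], [2,5], [3,4], [3,5], [4,5]
  2-simplices (6): [1,2,3], [1,2,4], [1,3,4], [2,3,5], [2,4,5], [3,4,5]

giving chain groups C_0 ≅ Z^5, C_1 ≅ Z^9, C_2 ≅ Z^6.

Boundary ∂_1: C_1 → C_0 maps an edge to its endpoints' difference, ∂[p,q] = q − p. For instance
  ∂[2,5] = [5] − [2].
The resulting 5×9 matrix has rank 4, and its Smith normal form has invariant factors (1,1,1,1).

Boundary ∂_2: C_2 → C_1 sends each 2-simplex [p,q,r] to [q,r] − [p,r] + [p,q]. For instance
  ∂[2,3,5] = [3,5] − [2,5] + [2,3],
  ∂[1,2,3] = [2,3] − [1,3] + [1,2].
This gives a 9×6 integer matrix of rank 5; reducing to Smith normal form yields diagonal entries (1,1,1,1,1).

From H_k ≅ ker(∂_k) / im(∂_{k+1}) we obtain:

  H_2: rank ker ∂_2 − rank ∂_3 = (6 − 5) − 0 = 1, and there is no ∂_3, so H_2 ≅ Z.

H_2 = Z.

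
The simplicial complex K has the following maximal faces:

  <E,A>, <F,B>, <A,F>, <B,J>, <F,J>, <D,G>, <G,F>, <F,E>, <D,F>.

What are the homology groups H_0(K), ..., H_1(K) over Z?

H_0 = Z,  H_1 = Z^3.

Take the total order A < B < D < E < F < G < J on the vertex set. Then K (dimension 1) consists of the simplices:

  0-simplices (7): A, B, D, E, F, G, J
  1-simplices (9): AE, AF, BF, BJ, DF, DG, EF, FG, FJ

so the chain groups are C_0 ≅ Z^7, C_1 ≅ Z^9.

Boundary ∂_1: C_1 → C_0 is given by ∂[p,q] = [q] − [p]. For instance
  ∂BJ = J − B.
The 7×9 boundary matrix has rank 6 and Smith normal form diag(1,1,1,1,1,1).

Reading off H_k = ker ∂_k / im ∂_{k+1}:

  H_0: rank C_0 − rank ∂_1 = 7 − 6 = 1, and the invariant factors of ∂_1 are all 1, so H_0 = Z.
  H_1: rank ker ∂_1 − rank ∂_2 = (9 − 6) − 0 = 3, and there is no ∂_2, so H_1 = Z^3.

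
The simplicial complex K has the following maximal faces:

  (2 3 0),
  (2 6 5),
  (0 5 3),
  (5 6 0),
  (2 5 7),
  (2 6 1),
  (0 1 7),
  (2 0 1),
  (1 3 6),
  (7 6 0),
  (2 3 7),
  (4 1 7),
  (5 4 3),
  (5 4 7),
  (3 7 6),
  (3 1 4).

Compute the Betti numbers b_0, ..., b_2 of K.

We work with the vertex ordering 0 < 1 < 2 < 3 < 4 < 5 < 6 < 7. The simplices of K, each written with vertices in increasing order, are:

  0-simplices (8): [0], [1], [2], [3], [4], [5], [6], [7]
  1-simplices (24): (24 of them)
  2-simplices (16): [0,1,2], [0,1,7], [0,2,3], [0,3,5], [0,5,6], [0,6,7], [1,2,6], [1,3,4], [1,3,6], [1,4,7], [2,3,7], [2,5,6], [2,5,7], [3,4,5], [3,6,7], [4,5,7]

Hence C_0 ≅ Z^8, C_1 ≅ Z^24, C_2 ≅ Z^16.

∂_1: C_1 → C_0 sends each edge [p,q] (with p < q) to q − p. For instance
  ∂[2,5] = [5] − [2].
As a 8×24 matrix over Z this has rank 7, with invariant factors (1,1,1,1,1,1,1).

The boundary map ∂_2: C_2 → C_1 maps a triangle to the signed sum of its edges. For instance
  ∂[2,5,6] = [5,6] − [2,6] + [2,5],
  ∂[3,6,7] = [6,7] − [3,7] + [3,6].
The 24×16 boundary matrix has rank 15 and Smith normal form diag(1,1,1,1,1,1,1,1,1,1,1,1,1,1,1).

Reading off H_k = ker ∂_k / im ∂_{k+1}:

  H_0: rank C_0 − rank ∂_1 = 8 − 7 = 1, and the invariant factors of ∂_1 are all 1, so H_0 ≅ Z.
  H_1: rank ker ∂_1 − rank ∂_2 = (24 − 7) − 15 = 2, and the invariant factors of ∂_2 are all 1, so H_1 ≅ Z^2.
  H_2: rank ker ∂_2 − rank ∂_3 = (16 − 15) − 0 = 1, and there is no ∂_3, so H_2 ≅ Z.

Hence the Betti numbers are b_0 = 1, b_1 = 2, b_2 = 1.

b_0 = 1, b_1 = 2, b_2 = 1.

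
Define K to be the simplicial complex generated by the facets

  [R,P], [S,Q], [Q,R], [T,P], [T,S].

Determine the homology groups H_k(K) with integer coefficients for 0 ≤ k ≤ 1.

Fix the vertex order P < Q < R < S < T and write every simplex with vertices in increasing order. Then dim K = 1 and the simplices of K are:

  0-simplices (5): P, Q, R, S, T
  1-simplices (5): PR, PT, QR, QS, ST

giving chain groups C_0 ≅ Z^5, C_1 ≅ Z^5.

Boundary ∂_1: C_1 → C_0 is given by ∂[p,q] = [q] − [p].
The 5×5 boundary matrix has rank 4 and Smith normal form diag(1,1,1,1).

Now H_k = ker ∂_k / im ∂_{k+1}, so:

  H_0: rank C_0 − rank ∂_1 = 5 − 4 = 1, and the invariant factors of ∂_1 are all 1, so H_0 = Z.
  H_1: rank ker ∂_1 − rank ∂_2 = (5 − 4) − 0 = 1, and there is no ∂_2, so H_1 = Z.

H_0 = Z,  H_1 = Z.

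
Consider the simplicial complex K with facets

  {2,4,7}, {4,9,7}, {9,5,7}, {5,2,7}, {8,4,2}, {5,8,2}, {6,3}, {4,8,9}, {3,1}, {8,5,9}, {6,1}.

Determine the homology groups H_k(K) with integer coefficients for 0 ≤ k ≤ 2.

H_0 = Z^2,  H_1 = Z,  H_2 = Z.

Fix the vertex order 1 < 2 < 3 < 4 < 5 < 6 < 7 < 8 < 9 and write every simplex with vertices in increasing order. Then dim K = 2 and the simplices of K are:

  0-simplices (9): [1], [2], [3], [4], [5], [6], [7], [8], [9]
  1-simplices (15): [1,3], [1,6], [2,4], [2,5], [2,7], [2,8], [3,6], [4,7], [4,8], [4,9], [5,7], [5,8], [5,9], [7,9], [8,9]
  2-simplices (8): [2,4,7], [2,4,8], [2,5,7], [2,5,8], [4,7,9], [4,8,9], [5,7,9], [5,8,9]

Hence C_0 ≅ Z^9, C_1 ≅ Z^15, C_2 ≅ Z^8.

Boundary ∂_1: C_1 → C_0 sends each edge [p,q] (with p < q) to q − p. For instance
  ∂[2,5] = [5] − [2].
The 9×15 boundary matrix has rank 7 and Smith normal form diag(1,1,1,1,1,1,1).

∂_2: C_2 → C_1 maps a triangle to the signed sum of its edges. For instance
  ∂[2,4,8] = [4,8] − [2,8] + [2,4],
  ∂[5,7,9] = [7,9] − [5,9] + [5,7].
The resulting 15×8 matrix has rank 7, and its Smith normal form has invariant factors (1,1,1,1,1,1,1).

Now H_k = ker ∂_k / im ∂_{k+1}, so:

  H_0: rank C_0 − rank ∂_1 = 9 − 7 = 2, and the invariant factors of ∂_1 are all 1, so H_0 = Z^2.
  H_1: rank ker ∂_1 − rank ∂_2 = (15 − 7) − 7 = 1, and the invariant factors of ∂_2 are all 1, so H_1 = Z.
  H_2: rank ker ∂_2 − rank ∂_3 = (8 − 7) − 0 = 1, and there is no ∂_3, so H_2 = Z.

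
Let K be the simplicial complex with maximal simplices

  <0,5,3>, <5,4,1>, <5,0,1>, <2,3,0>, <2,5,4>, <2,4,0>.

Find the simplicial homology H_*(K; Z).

We work with the vertex ordering 0 < 1 < 2 < 3 < 4 < 5. The simplices of K, each written with vertices in increasing order, are:

  0-simplices (6): [0], [1], [2], [3], [4], [5]
  1-simplices (12): [0,1], [0,2], [0,3], [0,4], [0,5], [1,4], [1,5], [2,3], [2,4], [2,5], [3,5], [4,5]
  2-simplices (6): [0,1,5], [0,2,3], [0,2,4], [0,3,5], [1,4,5], [2,4,5]

giving chain groups C_0 ≅ Z^6, C_1 ≅ Z^12, C_2 ≅ Z^6.

The boundary map ∂_1: C_1 → C_0 is given by ∂[p,q] = [q] − [p]. For instance
  ∂[0,1] = [1] − [0].
The resulting 6×12 matrix has rank 5, and its Smith normal form has invariant factors (1,1,1,1,1).

Boundary ∂_2: C_2 → C_1 maps a triangle to the signed sum of its edges. For instance
  ∂[0,3,5] = [3,5] − [0,5] + [0,3],
  ∂[0,1,5] = [1,5] − [0,5] + [0,1].
This gives a 12×6 integer matrix of rank 6; reducing to Smith normal form yields diagonal entries (1,1,1,1,1,1).

From H_k ≅ ker(∂_k) / im(∂_{k+1}) we obtain:

  H_0: rank C_0 − rank ∂_1 = 6 − 5 = 1, and the invariant factors of ∂_1 are all 1, so H_0 ≅ Z.
  H_1: rank ker ∂_1 − rank ∂_2 = (12 − 5) − 6 = 1, and the invariant factors of ∂_2 are all 1, so H_1 ≅ Z.
  H_2: rank ker ∂_2 − rank ∂_3 = (6 − 6) − 0 = 0, and there is no ∂_3, so H_2 ≅ 0.

H_0 = Z,  H_1 = Z,  H_2 = 0.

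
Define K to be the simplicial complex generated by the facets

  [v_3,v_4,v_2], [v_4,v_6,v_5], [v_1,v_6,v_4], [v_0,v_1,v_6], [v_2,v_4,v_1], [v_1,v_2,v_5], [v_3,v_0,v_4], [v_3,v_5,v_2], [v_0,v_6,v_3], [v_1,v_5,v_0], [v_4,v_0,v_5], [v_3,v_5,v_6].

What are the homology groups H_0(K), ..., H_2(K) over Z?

H_0 = Z,  H_1 = Z/2,  H_2 = 0.

Fix the vertex order v_0 < v_1 < v_2 < v_3 < v_4 < v_5 < v_6 and write every simplex with vertices in increasing order. Then dim K = 2 and the simplices of K are:

  0-simplices (7): [v_0], [v_1], [v_2], [v_3], [v_4], [v_5], [v_6]
  1-simplices (18): (18 of them)
  2-simplices (12): (12 of them)

Hence C_0 ≅ Z^7, C_1 ≅ Z^18, C_2 ≅ Z^12.

The boundary map ∂_1: C_1 → C_0 is given by ∂[p,q] = [q] − [p]. For instance
  ∂[v_3,v_5] = [v_5] − [v_3].
This gives a 7×18 integer matrix of rank 6; reducing to Smith normal form yields diagonal entries (1,1,1,1,1,1).

∂_2: C_2 → C_1 acts by ∂[p,q,r] = [q,r] − [p,r] + [p,q]. For instance
  ∂[v_2,v_3,v_4] = [v_3,v_4] − [v_2,v_4] + [v_2,v_3],
  ∂[v_0,v_3,v_4] = [v_3,v_4] − [v_0,v_4] + [v_0,v_3].
The 18×12 boundary matrix has rank 12 and Smith normal form diag(1,1,1,1,1,1,1,1,1,1,1,2).

Now H_k = ker ∂_k / im ∂_{k+1}, so:

  H_0: rank C_0 − rank ∂_1 = 7 − 6 = 1, and the invariant factors of ∂_1 are all 1, so H_0 = Z.
  H_1: rank ker ∂_1 − rank ∂_2 = (18 − 6) − 12 = 0, and ∂_2 has invariant factor 2 > 1, so H_1 = Z/2.
  H_2: rank ker ∂_2 − rank ∂_3 = (12 − 12) − 0 = 0, and there is no ∂_3, so H_2 = 0.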